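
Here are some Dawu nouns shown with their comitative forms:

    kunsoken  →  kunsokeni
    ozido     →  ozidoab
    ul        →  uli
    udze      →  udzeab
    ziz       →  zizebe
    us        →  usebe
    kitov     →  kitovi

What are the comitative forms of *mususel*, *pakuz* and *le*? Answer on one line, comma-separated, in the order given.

The suffix is conditioned by the final sound: -ebe when the stem ends in a sibilant (*ziz*, *us*); -i when the stem ends in a non-sibilant consonant (*kunsoken*, *ul*, *kitov*); -ab when the stem ends in a vowel (*ozido*, *udze*).
*mususel* — final sound /l/ (a non-sibilant consonant) → -i → *mususeli*.
*pakuz*: final sound = /z/, a sibilant → -ebe → *pakuzebe*.
Since the final sound of *le* is /e/ (a vowel), it takes -ab, giving *leab*.

mususeli, pakuzebe, leab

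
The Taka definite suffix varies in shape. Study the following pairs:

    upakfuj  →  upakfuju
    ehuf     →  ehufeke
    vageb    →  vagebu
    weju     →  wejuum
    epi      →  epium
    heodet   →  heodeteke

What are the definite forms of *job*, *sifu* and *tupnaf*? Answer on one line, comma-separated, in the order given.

The alternation tracks the final sound of the stem — -eke when the stem ends in a voiceless consonant (*ehuf*, *heodet*); -u when the stem ends in a voiced consonant (*upakfuj*, *vageb*); -um when the stem ends in a vowel (*weju*, *epi*).
The final sound of *job* is /b/, which is a voiced consonant, so the suffix is -u, giving *jobu*.
*sifu*: final sound = /u/, a vowel → -um → *sifuum*.
*tupnaf* — final sound /f/ (a voiceless consonant) → -eke → *tupnafeke*.

jobu, sifuum, tupnafeke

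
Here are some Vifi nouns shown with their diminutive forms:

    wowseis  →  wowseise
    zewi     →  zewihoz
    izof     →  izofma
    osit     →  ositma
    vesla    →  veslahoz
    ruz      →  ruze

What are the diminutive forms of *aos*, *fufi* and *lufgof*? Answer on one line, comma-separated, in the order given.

aose, fufihoz, lufgofma

The pattern is sibilance of the final sound: -e when the stem ends in a sibilant (*wowseis*, *ruz*); -ma when the stem ends in a non-sibilant consonant (*izof*, *osit*); -hoz when the stem ends in a vowel (*zewi*, *vesla*).
Since the final sound of *aos* is /s/ (a sibilant), it takes -e, giving *aose*.
*fufi*: final sound = /i/, a vowel → -hoz → *fufihoz*.
*lufgof* — final sound /f/ (a non-sibilant consonant) → -ma → *lufgofma*.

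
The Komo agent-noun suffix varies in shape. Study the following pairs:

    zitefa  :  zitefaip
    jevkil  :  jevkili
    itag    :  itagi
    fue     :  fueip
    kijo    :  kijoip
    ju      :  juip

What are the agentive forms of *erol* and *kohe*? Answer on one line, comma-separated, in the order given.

The suffix is conditioned by the final sound: -i when the stem ends in a consonant (*jevkil*, *itag*); -ip when the stem ends in a vowel (*zitefa*, *fue*, *kijo*, *ju*).
The final sound of *erol* is /l/, which is a consonant, so the suffix is -i, giving *eroli*.
Since the final sound of *kohe* is /e/ (a vowel), it takes -ip, giving *koheip*.

eroli, koheip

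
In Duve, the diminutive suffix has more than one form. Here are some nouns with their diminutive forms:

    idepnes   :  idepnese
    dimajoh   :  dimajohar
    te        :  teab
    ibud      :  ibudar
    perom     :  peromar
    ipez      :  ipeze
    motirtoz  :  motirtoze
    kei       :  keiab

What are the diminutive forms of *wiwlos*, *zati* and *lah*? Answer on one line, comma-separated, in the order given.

Looking at the final sound of each stem: -e when the stem ends in a sibilant (*idepnes*, *ipez*, *motirtoz*); -ar when the stem ends in a non-sibilant consonant (*dimajoh*, *ibud*, *perom*); -ab when the stem ends in a vowel (*te*, *kei*).
*wiwlos* — final sound /s/ (a sibilant) → -e → *wiwlose*.
The final sound of *zati* is /i/, which is a vowel, so the suffix is -ab, giving *zatiab*.
*lah*: final sound = /h/, a non-sibilant consonant → -ar → *lahar*.

wiwlose, zatiab, lahar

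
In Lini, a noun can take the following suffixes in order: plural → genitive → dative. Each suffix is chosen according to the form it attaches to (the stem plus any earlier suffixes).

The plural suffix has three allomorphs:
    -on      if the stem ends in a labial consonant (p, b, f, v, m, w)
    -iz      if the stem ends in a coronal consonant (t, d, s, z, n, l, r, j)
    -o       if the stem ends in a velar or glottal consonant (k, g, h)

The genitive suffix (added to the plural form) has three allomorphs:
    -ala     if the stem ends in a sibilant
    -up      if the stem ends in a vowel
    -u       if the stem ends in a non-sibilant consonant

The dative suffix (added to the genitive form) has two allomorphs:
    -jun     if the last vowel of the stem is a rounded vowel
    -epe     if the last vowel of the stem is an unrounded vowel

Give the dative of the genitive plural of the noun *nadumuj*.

*nadumuj* — final consonant /j/ (coronal) → -iz → *nadumujiz*.
The plural form *nadumujiz* — final sound /z/ (a sibilant) → -ala → *nadumujizala*.
Since the last vowel of the genitive form *nadumujizala* is /a/ (an unrounded vowel), it takes -epe, giving *nadumujizalaepe*.

nadumujizalaepe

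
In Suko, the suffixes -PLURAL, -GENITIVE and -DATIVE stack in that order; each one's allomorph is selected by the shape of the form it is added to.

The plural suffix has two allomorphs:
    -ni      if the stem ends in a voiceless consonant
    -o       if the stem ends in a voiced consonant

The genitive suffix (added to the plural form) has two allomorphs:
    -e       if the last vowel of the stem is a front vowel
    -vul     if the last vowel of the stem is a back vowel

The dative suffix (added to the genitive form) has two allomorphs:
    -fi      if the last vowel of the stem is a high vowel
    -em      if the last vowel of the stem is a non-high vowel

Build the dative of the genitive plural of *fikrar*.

Since the final consonant of *fikrar* is /r/ (voiced), it takes -o, giving *fikraro*.
The plural form *fikraro*: last vowel = /o/, a back vowel → -vul → *fikrarovul*.
Since the last vowel of the genitive form *fikrarovul* is /u/ (a high vowel), it takes -fi, giving *fikrarovulfi*.

fikrarovulfi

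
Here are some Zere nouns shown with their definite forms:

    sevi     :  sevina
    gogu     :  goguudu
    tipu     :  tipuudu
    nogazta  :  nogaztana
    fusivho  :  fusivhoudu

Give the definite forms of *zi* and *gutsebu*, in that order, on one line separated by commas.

The alternation tracks the last vowel of the stem — -udu when the last vowel of the stem is a rounded vowel (*gogu*, *tipu*, *fusivho*); -na when the last vowel of the stem is an unrounded vowel (*sevi*, *nogazta*).
Since the last vowel of *zi* is /i/ (an unrounded vowel), it takes -na, giving *zina*.
*gutsebu*: last vowel = /u/, a rounded vowel → -udu → *gutsebuudu*.

zina, gutsebuudu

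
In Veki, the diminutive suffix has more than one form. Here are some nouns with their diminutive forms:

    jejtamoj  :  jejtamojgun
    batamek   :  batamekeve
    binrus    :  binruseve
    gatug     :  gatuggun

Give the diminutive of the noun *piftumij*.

piftumijgun

The pattern is voicing of the final consonant: -eve when the stem ends in a voiceless consonant (*batamek*, *binrus*); -gun when the stem ends in a voiced consonant (*jejtamoj*, *gatug*).
Since the final consonant of *piftumij* is /j/ (voiced), it takes -gun, giving *piftumijgun*.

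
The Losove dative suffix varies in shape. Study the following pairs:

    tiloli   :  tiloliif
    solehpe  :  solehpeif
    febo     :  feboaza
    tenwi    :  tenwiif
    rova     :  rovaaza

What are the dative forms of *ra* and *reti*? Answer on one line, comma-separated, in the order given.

raaza, retiif

The suffix is conditioned by the last vowel: -if when the last vowel of the stem is a front vowel (*tiloli*, *solehpe*, *tenwi*); -aza when the last vowel of the stem is a back vowel (*febo*, *rova*).
Since the last vowel of *ra* is /a/ (a back vowel), it takes -aza, giving *raaza*.
*reti*: last vowel = /i/, a front vowel → -if → *retiif*.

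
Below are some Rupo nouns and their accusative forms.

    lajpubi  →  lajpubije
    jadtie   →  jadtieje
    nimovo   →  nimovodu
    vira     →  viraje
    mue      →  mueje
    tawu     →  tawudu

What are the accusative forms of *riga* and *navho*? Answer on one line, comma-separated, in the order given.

rigaje, navhodu

The pattern is rounding harmony: -du when the last vowel of the stem is a rounded vowel (*nimovo*, *tawu*); -je when the last vowel of the stem is an unrounded vowel (*lajpubi*, *jadtie*, *vira*, *mue*).
*riga* — last vowel /a/ (an unrounded vowel) → -je → *rigaje*.
*navho*: last vowel = /o/, a rounded vowel → -du → *navhodu*.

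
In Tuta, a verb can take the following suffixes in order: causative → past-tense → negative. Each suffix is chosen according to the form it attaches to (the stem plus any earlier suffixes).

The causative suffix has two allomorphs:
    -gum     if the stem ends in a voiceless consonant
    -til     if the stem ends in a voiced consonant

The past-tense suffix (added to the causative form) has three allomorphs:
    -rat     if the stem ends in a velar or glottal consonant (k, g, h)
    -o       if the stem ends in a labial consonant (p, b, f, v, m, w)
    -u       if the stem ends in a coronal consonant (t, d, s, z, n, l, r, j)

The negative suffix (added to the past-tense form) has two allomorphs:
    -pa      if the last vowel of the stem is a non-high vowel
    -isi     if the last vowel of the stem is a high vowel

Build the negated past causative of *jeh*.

*jeh* — final consonant /h/ (voiceless) → -gum → *jehgum*.
Since the final consonant of the causative form *jehgum* is /m/ (labial), it takes -o, giving *jehgumo*.
The last vowel of the past-tense form *jehgumo* is /o/, which is a non-high vowel, so the negative suffix is -pa, giving *jehgumopa*.

jehgumopa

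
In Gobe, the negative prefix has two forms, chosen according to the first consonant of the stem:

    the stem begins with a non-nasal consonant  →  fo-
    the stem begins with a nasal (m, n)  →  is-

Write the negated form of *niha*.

isniha

*niha* — first consonant /n/ (a nasal) → is- → *isniha*.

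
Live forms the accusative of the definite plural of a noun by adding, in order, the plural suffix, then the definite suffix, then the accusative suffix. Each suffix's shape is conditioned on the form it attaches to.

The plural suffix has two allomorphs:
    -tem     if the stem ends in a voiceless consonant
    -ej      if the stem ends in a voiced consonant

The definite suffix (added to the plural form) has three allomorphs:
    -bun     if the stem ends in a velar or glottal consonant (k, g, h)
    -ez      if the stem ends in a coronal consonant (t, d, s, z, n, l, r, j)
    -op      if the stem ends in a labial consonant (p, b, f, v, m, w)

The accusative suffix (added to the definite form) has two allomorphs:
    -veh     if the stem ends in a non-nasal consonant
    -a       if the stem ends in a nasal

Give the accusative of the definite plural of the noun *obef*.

*obef* — final consonant /f/ (voiceless) → -tem → *obeftem*.
The final consonant of the plural form *obeftem* is /m/, which is labial, so the definite suffix is -op, giving *obeftemop*.
Since the final consonant of the definite form *obeftemop* is /p/ (non-nasal), it takes -veh, giving *obeftemopveh*.

obeftemopveh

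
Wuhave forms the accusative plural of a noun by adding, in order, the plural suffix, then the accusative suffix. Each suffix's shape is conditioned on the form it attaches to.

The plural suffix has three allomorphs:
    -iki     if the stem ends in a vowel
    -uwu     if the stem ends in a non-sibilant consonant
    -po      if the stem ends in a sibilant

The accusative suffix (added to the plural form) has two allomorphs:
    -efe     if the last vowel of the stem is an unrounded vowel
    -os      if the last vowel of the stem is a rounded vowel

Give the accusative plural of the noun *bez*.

Since the final sound of *bez* is /z/ (a sibilant), it takes -po, giving *bezpo*.
The plural form *bezpo*: last vowel = /o/, a rounded vowel → -os → *bezpoos*.

bezpoos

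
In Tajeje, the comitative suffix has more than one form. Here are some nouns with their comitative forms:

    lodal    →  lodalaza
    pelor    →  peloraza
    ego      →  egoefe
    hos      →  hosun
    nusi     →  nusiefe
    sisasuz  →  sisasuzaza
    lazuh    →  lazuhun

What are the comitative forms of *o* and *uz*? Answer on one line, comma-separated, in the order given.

The pattern is voicing of the final sound: -un when the stem ends in a voiceless consonant (*hos*, *lazuh*); -aza when the stem ends in a voiced consonant (*lodal*, *pelor*, *sisasuz*); -efe when the stem ends in a vowel (*ego*, *nusi*).
Since the final sound of *o* is /o/ (a vowel), it takes -efe, giving *oefe*.
The final sound of *uz* is /z/, which is a voiced consonant, so the suffix is -aza, giving *uzaza*.

oefe, uzaza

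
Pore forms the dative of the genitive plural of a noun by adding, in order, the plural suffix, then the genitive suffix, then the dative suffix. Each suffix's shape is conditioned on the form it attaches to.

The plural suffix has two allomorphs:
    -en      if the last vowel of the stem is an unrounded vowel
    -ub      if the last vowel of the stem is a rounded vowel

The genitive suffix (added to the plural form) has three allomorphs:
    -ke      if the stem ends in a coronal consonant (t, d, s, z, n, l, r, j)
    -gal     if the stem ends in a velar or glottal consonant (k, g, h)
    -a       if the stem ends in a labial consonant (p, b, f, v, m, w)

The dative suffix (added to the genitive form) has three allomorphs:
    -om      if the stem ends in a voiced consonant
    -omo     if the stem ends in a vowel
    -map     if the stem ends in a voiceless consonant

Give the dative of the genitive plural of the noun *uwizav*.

*uwizav*: last vowel = /a/, an unrounded vowel → -en → *uwizaven*.
Since the final consonant of the plural form *uwizaven* is /n/ (coronal), it takes -ke, giving *uwizavenke*.
The genitive form *uwizavenke*: final sound = /e/, a vowel → -omo → *uwizavenkeomo*.

uwizavenkeomo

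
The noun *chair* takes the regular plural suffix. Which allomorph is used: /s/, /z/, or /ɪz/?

The stem *chair* ends in a voiced non-sibilant sound.
The plural suffix surfaces as /ɪz/ after sibilants, /s/ after other voiceless consonants, and /z/ after other voiced sounds.
So the plural -s on *chair* is pronounced /z/.

/z/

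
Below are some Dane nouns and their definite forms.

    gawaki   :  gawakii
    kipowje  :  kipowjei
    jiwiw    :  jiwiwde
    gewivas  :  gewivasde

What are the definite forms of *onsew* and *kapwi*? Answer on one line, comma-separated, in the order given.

The suffix is conditioned by the final sound: -de when the stem ends in a consonant (*jiwiw*, *gewivas*); -i when the stem ends in a vowel (*gawaki*, *kipowje*).
Since the final sound of *onsew* is /w/ (a consonant), it takes -de, giving *onsewde*.
Since the final sound of *kapwi* is /i/ (a vowel), it takes -i, giving *kapwii*.

onsewde, kapwii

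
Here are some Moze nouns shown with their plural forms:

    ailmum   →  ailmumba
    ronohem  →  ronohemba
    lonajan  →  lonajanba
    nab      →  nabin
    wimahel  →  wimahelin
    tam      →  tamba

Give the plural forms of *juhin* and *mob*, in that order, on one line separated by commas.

The alternation tracks the final consonant of the stem — -ba when the stem ends in a nasal (*ailmum*, *ronohem*, *lonajan*, *tam*); -in when the stem ends in a non-nasal consonant (*nab*, *wimahel*).
*juhin*: final consonant = /n/, a nasal → -ba → *juhinba*.
*mob* — final consonant /b/ (non-nasal) → -in → *mobin*.

juhinba, mobin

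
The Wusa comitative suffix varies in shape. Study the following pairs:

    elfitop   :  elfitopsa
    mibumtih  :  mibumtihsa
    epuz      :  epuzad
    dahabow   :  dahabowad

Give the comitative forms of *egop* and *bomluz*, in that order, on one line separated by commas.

The pattern is voicing of the final consonant: -sa when the stem ends in a voiceless consonant (*elfitop*, *mibumtih*); -ad when the stem ends in a voiced consonant (*epuz*, *dahabow*).
Since the final consonant of *egop* is /p/ (voiceless), it takes -sa, giving *egopsa*.
Since the final consonant of *bomluz* is /z/ (voiced), it takes -ad, giving *bomluzad*.

egopsa, bomluzad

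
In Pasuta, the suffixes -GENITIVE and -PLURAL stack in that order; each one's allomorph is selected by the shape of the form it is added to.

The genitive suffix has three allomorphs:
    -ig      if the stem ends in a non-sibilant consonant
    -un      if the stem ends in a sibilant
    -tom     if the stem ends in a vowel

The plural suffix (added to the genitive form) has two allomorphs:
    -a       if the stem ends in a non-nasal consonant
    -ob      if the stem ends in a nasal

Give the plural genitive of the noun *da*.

datomob

The final sound of *da* is /a/, which is a vowel, so the genitive suffix is -tom, giving *datom*.
The final consonant of the genitive form *datom* is /m/, which is a nasal, so the plural suffix is -ob, giving *datomob*.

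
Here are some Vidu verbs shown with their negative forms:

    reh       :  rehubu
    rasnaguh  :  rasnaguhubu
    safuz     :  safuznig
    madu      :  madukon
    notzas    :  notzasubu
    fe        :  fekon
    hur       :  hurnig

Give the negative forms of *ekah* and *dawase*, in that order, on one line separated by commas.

The pattern is voicing of the final sound: -ubu when the stem ends in a voiceless consonant (*reh*, *rasnaguh*, *notzas*); -nig when the stem ends in a voiced consonant (*safuz*, *hur*); -kon when the stem ends in a vowel (*madu*, *fe*).
The final sound of *ekah* is /h/, which is a voiceless consonant, so the suffix is -ubu, giving *ekahubu*.
Since the final sound of *dawase* is /e/ (a vowel), it takes -kon, giving *dawasekon*.

ekahubu, dawasekon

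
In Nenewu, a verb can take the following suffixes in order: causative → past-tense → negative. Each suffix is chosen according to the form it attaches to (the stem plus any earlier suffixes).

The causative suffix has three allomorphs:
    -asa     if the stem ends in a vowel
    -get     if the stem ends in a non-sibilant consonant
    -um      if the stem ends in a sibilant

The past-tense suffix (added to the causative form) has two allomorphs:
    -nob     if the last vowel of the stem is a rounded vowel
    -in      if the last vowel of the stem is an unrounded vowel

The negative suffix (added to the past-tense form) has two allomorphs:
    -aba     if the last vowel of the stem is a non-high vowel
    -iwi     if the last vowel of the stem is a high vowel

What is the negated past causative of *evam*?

evamgetiniwi

Since the final sound of *evam* is /m/ (a non-sibilant consonant), it takes -get, giving *evamget*.
The causative form *evamget*: last vowel = /e/, an unrounded vowel → -in → *evamgetin*.
Since the last vowel of the past-tense form *evamgetin* is /i/ (a high vowel), it takes -iwi, giving *evamgetiniwi*.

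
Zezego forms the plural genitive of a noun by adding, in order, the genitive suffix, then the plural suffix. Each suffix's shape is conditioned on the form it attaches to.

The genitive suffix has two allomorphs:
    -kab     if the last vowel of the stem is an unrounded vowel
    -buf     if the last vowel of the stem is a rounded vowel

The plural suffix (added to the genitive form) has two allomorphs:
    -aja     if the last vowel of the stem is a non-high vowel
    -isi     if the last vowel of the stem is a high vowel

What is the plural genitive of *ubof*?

Since the last vowel of *ubof* is /o/ (a rounded vowel), it takes -buf, giving *ubofbuf*.
The genitive form *ubofbuf*: last vowel = /u/, a high vowel → -isi → *ubofbufisi*.

ubofbufisi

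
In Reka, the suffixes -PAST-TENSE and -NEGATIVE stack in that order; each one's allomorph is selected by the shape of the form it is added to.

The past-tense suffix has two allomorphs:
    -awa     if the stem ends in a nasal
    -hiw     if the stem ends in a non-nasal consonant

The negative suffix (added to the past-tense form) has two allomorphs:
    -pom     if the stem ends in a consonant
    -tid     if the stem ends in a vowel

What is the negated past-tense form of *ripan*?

ripanawatid

Since the final consonant of *ripan* is /n/ (a nasal), it takes -awa, giving *ripanawa*.
The past-tense form *ripanawa*: final sound = /a/, a vowel → -tid → *ripanawatid*.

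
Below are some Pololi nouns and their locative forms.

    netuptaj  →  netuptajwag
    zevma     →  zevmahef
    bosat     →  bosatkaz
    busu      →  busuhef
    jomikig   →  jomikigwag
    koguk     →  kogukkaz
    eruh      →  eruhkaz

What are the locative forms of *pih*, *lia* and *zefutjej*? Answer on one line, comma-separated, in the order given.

Looking at the final sound of each stem: -kaz when the stem ends in a voiceless consonant (*bosat*, *koguk*, *eruh*); -wag when the stem ends in a voiced consonant (*netuptaj*, *jomikig*); -hef when the stem ends in a vowel (*zevma*, *busu*).
*pih* — final sound /h/ (a voiceless consonant) → -kaz → *pihkaz*.
The final sound of *lia* is /a/, which is a vowel, so the suffix is -hef, giving *liahef*.
*zefutjej* — final sound /j/ (a voiced consonant) → -wag → *zefutjejwag*.

pihkaz, liahef, zefutjejwag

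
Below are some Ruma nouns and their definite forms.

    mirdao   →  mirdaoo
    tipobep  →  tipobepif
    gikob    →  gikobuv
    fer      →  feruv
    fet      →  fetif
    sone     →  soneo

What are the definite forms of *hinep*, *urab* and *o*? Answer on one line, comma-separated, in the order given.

hinepif, urabuv, oo

The suffix is conditioned by the final sound: -if when the stem ends in a voiceless consonant (*tipobep*, *fet*); -uv when the stem ends in a voiced consonant (*gikob*, *fer*); -o when the stem ends in a vowel (*mirdao*, *sone*).
Since the final sound of *hinep* is /p/ (a voiceless consonant), it takes -if, giving *hinepif*.
*urab* — final sound /b/ (a voiced consonant) → -uv → *urabuv*.
*o* — final sound /o/ (a vowel) → -o → *oo*.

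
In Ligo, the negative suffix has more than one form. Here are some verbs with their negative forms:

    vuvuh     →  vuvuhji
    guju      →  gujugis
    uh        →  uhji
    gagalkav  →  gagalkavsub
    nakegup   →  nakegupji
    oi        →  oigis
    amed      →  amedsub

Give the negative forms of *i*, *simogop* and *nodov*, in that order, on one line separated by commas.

igis, simogopji, nodovsub

The suffix is conditioned by the final sound: -ji when the stem ends in a voiceless consonant (*vuvuh*, *uh*, *nakegup*); -sub when the stem ends in a voiced consonant (*gagalkav*, *amed*); -gis when the stem ends in a vowel (*guju*, *oi*).
The final sound of *i* is /i/, which is a vowel, so the suffix is -gis, giving *igis*.
Since the final sound of *simogop* is /p/ (a voiceless consonant), it takes -ji, giving *simogopji*.
*nodov*: final sound = /v/, a voiced consonant → -sub → *nodovsub*.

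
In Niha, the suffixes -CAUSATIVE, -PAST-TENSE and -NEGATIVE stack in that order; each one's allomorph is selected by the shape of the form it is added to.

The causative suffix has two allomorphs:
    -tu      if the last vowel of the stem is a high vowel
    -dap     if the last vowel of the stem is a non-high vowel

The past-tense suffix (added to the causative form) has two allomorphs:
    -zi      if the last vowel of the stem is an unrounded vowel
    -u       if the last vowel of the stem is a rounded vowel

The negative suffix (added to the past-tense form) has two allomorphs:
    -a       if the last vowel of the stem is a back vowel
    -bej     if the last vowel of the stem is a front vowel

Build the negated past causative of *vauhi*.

vauhituua

The last vowel of *vauhi* is /i/, which is a high vowel, so the causative suffix is -tu, giving *vauhitu*.
The causative form *vauhitu* — last vowel /u/ (a rounded vowel) → -u → *vauhituu*.
Since the last vowel of the past-tense form *vauhituu* is /u/ (a back vowel), it takes -a, giving *vauhituua*.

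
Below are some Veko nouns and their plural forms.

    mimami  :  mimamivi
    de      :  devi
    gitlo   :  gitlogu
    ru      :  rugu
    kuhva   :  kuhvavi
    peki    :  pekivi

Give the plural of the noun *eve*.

evevi

Looking at the last vowel of each stem: -gu when the last vowel of the stem is a rounded vowel (*gitlo*, *ru*); -vi when the last vowel of the stem is an unrounded vowel (*mimami*, *de*, *kuhva*, *peki*).
*eve*: last vowel = /e/, an unrounded vowel → -vi → *evevi*.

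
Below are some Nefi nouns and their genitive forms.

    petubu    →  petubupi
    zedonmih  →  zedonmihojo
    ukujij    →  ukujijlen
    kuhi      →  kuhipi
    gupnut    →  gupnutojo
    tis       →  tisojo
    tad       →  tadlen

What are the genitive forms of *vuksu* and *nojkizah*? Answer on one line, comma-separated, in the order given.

vuksupi, nojkizahojo

The pattern is voicing of the final sound: -ojo when the stem ends in a voiceless consonant (*zedonmih*, *gupnut*, *tis*); -len when the stem ends in a voiced consonant (*ukujij*, *tad*); -pi when the stem ends in a vowel (*petubu*, *kuhi*).
*vuksu*: final sound = /u/, a vowel → -pi → *vuksupi*.
The final sound of *nojkizah* is /h/, which is a voiceless consonant, so the suffix is -ojo, giving *nojkizahojo*.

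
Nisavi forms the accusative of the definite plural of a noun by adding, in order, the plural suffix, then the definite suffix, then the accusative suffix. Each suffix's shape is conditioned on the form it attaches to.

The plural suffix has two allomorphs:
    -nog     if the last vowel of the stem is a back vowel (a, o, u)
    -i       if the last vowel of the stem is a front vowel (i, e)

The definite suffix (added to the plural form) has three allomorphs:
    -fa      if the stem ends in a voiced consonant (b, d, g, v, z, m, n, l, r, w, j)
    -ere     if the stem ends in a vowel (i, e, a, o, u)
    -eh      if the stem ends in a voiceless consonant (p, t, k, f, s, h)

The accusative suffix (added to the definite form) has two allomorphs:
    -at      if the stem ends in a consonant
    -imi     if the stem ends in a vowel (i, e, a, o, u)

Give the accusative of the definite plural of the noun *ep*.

Since the last vowel of *ep* is /e/ (a front vowel), it takes -i, giving *epi*.
The plural form *epi*: final sound = /i/, a vowel → -ere → *epiere*.
The definite form *epiere*: final sound = /e/, a vowel → -imi → *epiereimi*.

epiereimi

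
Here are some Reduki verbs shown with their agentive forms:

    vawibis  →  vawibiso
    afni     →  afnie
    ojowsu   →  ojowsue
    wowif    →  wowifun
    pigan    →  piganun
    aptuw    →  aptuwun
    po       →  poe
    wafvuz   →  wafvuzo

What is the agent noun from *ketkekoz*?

ketkekozo

Looking at the final sound of each stem: -o when the stem ends in a sibilant (*vawibis*, *wafvuz*); -un when the stem ends in a non-sibilant consonant (*wowif*, *pigan*, *aptuw*); -e when the stem ends in a vowel (*afni*, *ojowsu*, *po*).
Since the final sound of *ketkekoz* is /z/ (a sibilant), it takes -o, giving *ketkekozo*.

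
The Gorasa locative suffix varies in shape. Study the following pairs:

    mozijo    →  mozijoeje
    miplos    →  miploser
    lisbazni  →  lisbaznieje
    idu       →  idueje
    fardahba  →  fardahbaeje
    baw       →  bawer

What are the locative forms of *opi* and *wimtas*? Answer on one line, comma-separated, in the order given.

opieje, wimtaser

The alternation tracks the final sound of the stem — -er when the stem ends in a consonant (*miplos*, *baw*); -eje when the stem ends in a vowel (*mozijo*, *lisbazni*, *idu*, *fardahba*).
*opi* — final sound /i/ (a vowel) → -eje → *opieje*.
*wimtas*: final sound = /s/, a consonant → -er → *wimtaser*.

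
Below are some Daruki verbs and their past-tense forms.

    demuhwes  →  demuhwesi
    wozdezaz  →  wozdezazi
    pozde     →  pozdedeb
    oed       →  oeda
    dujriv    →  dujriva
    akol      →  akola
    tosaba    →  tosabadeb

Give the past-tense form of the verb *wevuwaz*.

wevuwazi

The suffix is conditioned by the final sound: -i when the stem ends in a sibilant (*demuhwes*, *wozdezaz*); -a when the stem ends in a non-sibilant consonant (*oed*, *dujriv*, *akol*); -deb when the stem ends in a vowel (*pozde*, *tosaba*).
The final sound of *wevuwaz* is /z/, which is a sibilant, so the suffix is -i, giving *wevuwazi*.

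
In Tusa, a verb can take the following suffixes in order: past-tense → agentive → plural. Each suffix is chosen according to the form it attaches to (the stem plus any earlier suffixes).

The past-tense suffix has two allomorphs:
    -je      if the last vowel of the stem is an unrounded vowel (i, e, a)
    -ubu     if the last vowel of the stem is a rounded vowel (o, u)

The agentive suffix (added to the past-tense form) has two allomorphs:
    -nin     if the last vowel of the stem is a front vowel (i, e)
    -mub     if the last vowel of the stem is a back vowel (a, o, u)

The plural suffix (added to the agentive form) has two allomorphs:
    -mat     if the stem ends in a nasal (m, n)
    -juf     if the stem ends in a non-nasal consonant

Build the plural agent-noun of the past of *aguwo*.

Since the last vowel of *aguwo* is /o/ (a rounded vowel), it takes -ubu, giving *aguwoubu*.
Since the last vowel of the past-tense form *aguwoubu* is /u/ (a back vowel), it takes -mub, giving *aguwoubumub*.
The agentive form *aguwoubumub* — final consonant /b/ (non-nasal) → -juf → *aguwoubumubjuf*.

aguwoubumubjuf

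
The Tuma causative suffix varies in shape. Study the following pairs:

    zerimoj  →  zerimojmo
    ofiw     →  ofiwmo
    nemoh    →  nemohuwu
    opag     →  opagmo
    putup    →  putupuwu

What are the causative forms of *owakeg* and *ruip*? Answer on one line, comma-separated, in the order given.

The alternation tracks the final consonant of the stem — -uwu when the stem ends in a voiceless consonant (*nemoh*, *putup*); -mo when the stem ends in a voiced consonant (*zerimoj*, *ofiw*, *opag*).
*owakeg* — final consonant /g/ (voiced) → -mo → *owakegmo*.
Since the final consonant of *ruip* is /p/ (voiceless), it takes -uwu, giving *ruipuwu*.

owakegmo, ruipuwu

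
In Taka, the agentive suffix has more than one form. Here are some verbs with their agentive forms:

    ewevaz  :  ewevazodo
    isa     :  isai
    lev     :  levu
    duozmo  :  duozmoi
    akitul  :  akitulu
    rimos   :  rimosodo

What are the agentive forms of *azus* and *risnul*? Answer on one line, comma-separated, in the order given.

azusodo, risnulu

The suffix is conditioned by the final sound: -odo when the stem ends in a sibilant (*ewevaz*, *rimos*); -u when the stem ends in a non-sibilant consonant (*lev*, *akitul*); -i when the stem ends in a vowel (*isa*, *duozmo*).
Since the final sound of *azus* is /s/ (a sibilant), it takes -odo, giving *azusodo*.
*risnul*: final sound = /l/, a non-sibilant consonant → -u → *risnulu*.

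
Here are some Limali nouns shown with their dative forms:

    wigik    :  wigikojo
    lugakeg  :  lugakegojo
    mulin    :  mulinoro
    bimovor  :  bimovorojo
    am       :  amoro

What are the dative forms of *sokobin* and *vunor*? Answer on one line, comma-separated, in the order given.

The alternation tracks the final consonant of the stem — -oro when the stem ends in a nasal (*mulin*, *am*); -ojo when the stem ends in a non-nasal consonant (*wigik*, *lugakeg*, *bimovor*).
*sokobin* — final consonant /n/ (a nasal) → -oro → *sokobinoro*.
Since the final consonant of *vunor* is /r/ (non-nasal), it takes -ojo, giving *vunorojo*.

sokobinoro, vunorojo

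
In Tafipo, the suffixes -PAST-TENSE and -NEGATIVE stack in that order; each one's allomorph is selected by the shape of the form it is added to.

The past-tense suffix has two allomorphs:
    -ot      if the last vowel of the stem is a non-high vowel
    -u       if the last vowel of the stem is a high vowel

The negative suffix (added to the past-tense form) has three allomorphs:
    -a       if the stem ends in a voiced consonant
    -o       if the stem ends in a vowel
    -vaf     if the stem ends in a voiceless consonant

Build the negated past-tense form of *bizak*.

*bizak* — last vowel /a/ (a non-high vowel) → -ot → *bizakot*.
The final sound of the past-tense form *bizakot* is /t/, which is a voiceless consonant, so the negative suffix is -vaf, giving *bizakotvaf*.

bizakotvaf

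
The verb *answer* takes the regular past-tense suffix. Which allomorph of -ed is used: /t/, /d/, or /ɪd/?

The stem *answer* ends in a voiced sound other than /d/.
The -ed suffix is realized as /ɪd/ after /t, d/; as /t/ after other voiceless consonants; and as /d/ after other voiced sounds.
So -ed on *answer* is pronounced /d/.

/d/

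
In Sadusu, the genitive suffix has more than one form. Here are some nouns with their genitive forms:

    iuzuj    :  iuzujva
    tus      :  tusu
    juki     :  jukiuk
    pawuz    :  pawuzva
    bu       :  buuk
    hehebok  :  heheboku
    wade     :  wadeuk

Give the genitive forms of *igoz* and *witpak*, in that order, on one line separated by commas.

igozva, witpaku

The suffix is conditioned by the final sound: -u when the stem ends in a voiceless consonant (*tus*, *hehebok*); -va when the stem ends in a voiced consonant (*iuzuj*, *pawuz*); -uk when the stem ends in a vowel (*juki*, *bu*, *wade*).
The final sound of *igoz* is /z/, which is a voiced consonant, so the suffix is -va, giving *igozva*.
The final sound of *witpak* is /k/, which is a voiceless consonant, so the suffix is -u, giving *witpaku*.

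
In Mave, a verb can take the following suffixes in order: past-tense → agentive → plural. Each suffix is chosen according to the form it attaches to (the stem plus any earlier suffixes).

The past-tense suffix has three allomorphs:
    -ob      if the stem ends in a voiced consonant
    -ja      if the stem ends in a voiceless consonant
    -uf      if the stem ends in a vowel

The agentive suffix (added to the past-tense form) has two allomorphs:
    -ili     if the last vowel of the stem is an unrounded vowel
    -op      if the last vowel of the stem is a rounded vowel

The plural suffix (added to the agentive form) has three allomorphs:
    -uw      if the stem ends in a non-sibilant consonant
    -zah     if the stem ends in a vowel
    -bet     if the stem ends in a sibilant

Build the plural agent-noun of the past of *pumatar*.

*pumatar*: final sound = /r/, a voiced consonant → -ob → *pumatarob*.
The last vowel of the past-tense form *pumatarob* is /o/, which is a rounded vowel, so the agentive suffix is -op, giving *pumatarobop*.
The agentive form *pumatarobop*: final sound = /p/, a non-sibilant consonant → -uw → *pumatarobopuw*.

pumatarobopuw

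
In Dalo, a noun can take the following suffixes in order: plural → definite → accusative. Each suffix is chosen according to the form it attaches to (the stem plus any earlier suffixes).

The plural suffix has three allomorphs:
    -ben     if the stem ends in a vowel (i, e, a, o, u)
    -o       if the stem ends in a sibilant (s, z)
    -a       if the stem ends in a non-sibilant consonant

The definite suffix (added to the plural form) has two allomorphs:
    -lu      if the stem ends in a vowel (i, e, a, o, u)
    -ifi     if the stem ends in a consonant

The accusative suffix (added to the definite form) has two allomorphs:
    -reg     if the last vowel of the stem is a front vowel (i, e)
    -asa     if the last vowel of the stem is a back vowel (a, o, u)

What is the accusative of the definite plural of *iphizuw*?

*iphizuw* — final sound /w/ (a non-sibilant consonant) → -a → *iphizuwa*.
The plural form *iphizuwa* — final sound /a/ (a vowel) → -lu → *iphizuwalu*.
The definite form *iphizuwalu*: last vowel = /u/, a back vowel → -asa → *iphizuwaluasa*.

iphizuwaluasa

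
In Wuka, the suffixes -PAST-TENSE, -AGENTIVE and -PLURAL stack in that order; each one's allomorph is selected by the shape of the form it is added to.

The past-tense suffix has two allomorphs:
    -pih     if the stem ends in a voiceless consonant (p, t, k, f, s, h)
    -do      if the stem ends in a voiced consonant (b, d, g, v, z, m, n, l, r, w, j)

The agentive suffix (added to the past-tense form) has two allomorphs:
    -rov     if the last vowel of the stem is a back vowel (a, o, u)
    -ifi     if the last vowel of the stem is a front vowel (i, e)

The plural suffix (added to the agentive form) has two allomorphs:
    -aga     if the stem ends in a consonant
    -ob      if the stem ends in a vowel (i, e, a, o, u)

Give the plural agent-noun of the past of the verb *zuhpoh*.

The final consonant of *zuhpoh* is /h/, which is voiceless, so the past-tense suffix is -pih, giving *zuhpohpih*.
The last vowel of the past-tense form *zuhpohpih* is /i/, which is a front vowel, so the agentive suffix is -ifi, giving *zuhpohpihifi*.
The agentive form *zuhpohpihifi*: final sound = /i/, a vowel → -ob → *zuhpohpihifiob*.

zuhpohpihifiob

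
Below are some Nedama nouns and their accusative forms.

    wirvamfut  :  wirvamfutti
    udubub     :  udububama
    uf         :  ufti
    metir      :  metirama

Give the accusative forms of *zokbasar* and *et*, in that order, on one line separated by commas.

zokbasarama, etti

The pattern is voicing of the final consonant: -ti when the stem ends in a voiceless consonant (*wirvamfut*, *uf*); -ama when the stem ends in a voiced consonant (*udubub*, *metir*).
The final consonant of *zokbasar* is /r/, which is voiced, so the suffix is -ama, giving *zokbasarama*.
Since the final consonant of *et* is /t/ (voiceless), it takes -ti, giving *etti*.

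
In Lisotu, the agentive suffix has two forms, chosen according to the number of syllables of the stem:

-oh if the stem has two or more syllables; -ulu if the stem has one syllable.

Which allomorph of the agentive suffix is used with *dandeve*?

-oh

*dandeve* has 3 syllables, so the suffix is -oh.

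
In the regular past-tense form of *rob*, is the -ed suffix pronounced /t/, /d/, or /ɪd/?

The stem *rob* ends in a voiced sound other than /d/.
The -ed suffix is realized as /ɪd/ after /t, d/; as /t/ after other voiceless consonants; and as /d/ after other voiced sounds.
So -ed on *rob* is pronounced /d/.

/d/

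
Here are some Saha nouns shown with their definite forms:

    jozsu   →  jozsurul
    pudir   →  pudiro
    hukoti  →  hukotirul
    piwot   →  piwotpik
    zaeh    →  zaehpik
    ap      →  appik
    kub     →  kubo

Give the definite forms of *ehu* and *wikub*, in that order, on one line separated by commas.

ehurul, wikubo

The suffix is conditioned by the final sound: -pik when the stem ends in a voiceless consonant (*piwot*, *zaeh*, *ap*); -o when the stem ends in a voiced consonant (*pudir*, *kub*); -rul when the stem ends in a vowel (*jozsu*, *hukoti*).
*ehu* — final sound /u/ (a vowel) → -rul → *ehurul*.
*wikub* — final sound /b/ (a voiced consonant) → -o → *wikubo*.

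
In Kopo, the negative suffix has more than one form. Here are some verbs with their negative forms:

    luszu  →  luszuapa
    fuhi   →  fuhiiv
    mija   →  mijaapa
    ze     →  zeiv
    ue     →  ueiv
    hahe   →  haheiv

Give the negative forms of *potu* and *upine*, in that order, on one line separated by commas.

Looking at the last vowel of each stem: -iv when the last vowel of the stem is a front vowel (*fuhi*, *ze*, *ue*, *hahe*); -apa when the last vowel of the stem is a back vowel (*luszu*, *mija*).
The last vowel of *potu* is /u/, which is a back vowel, so the suffix is -apa, giving *potuapa*.
Since the last vowel of *upine* is /e/ (a front vowel), it takes -iv, giving *upineiv*.

potuapa, upineiv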